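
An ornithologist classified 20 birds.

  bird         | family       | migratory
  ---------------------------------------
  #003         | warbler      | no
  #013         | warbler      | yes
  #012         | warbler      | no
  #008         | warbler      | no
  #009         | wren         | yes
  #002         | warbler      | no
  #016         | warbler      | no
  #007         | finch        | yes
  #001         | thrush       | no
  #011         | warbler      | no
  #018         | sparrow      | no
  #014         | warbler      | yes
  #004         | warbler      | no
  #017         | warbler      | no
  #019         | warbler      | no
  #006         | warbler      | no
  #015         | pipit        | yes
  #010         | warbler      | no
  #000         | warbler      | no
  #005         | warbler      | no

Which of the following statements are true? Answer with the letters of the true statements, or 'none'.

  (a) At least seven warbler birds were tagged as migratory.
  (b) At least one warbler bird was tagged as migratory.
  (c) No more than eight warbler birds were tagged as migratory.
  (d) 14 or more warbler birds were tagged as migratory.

(b), (c)

|A| = 15, |A ∩ B| = 2, |A ∖ B| = 13.
(a) |A ∩ B| ≥ 7: fails.
(b) A ∩ B ≠ ∅ (|A ∩ B| ≥ 1): holds.
(c) |A ∩ B| ≤ 8: holds.
(d) |A ∩ B| ≥ 14: fails.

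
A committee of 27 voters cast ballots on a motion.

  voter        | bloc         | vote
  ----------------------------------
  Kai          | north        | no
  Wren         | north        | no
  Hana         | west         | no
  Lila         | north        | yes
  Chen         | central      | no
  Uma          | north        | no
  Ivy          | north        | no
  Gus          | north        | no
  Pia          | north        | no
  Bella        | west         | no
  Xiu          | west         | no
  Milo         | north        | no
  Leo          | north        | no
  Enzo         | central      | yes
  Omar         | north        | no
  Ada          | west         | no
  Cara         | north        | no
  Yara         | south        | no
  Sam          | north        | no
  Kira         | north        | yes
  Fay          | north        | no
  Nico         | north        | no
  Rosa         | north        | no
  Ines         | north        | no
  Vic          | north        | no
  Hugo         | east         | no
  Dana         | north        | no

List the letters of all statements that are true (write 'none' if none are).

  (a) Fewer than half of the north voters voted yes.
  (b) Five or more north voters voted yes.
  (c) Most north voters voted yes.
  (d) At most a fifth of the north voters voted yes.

(a), (d)

|A| = 19, |A ∩ B| = 2, |A ∖ B| = 17.
(a) |A ∩ B| < |A ∖ B|: holds.
(b) |A ∩ B| ≥ 5: fails.
(c) |A ∩ B| > |A ∖ B|: fails.
(d) |A ∩ B| / |A| ≤ 1/5: holds.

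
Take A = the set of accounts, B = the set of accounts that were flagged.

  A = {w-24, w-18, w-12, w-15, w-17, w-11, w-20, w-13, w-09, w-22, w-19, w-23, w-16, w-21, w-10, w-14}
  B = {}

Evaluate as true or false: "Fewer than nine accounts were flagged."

Truth condition: |A ∩ B| < 9.
|A| = 16, |A ∩ B| = 0, |A ∖ B| = 16.
|A ∩ B| = 0, so the statement is true.

True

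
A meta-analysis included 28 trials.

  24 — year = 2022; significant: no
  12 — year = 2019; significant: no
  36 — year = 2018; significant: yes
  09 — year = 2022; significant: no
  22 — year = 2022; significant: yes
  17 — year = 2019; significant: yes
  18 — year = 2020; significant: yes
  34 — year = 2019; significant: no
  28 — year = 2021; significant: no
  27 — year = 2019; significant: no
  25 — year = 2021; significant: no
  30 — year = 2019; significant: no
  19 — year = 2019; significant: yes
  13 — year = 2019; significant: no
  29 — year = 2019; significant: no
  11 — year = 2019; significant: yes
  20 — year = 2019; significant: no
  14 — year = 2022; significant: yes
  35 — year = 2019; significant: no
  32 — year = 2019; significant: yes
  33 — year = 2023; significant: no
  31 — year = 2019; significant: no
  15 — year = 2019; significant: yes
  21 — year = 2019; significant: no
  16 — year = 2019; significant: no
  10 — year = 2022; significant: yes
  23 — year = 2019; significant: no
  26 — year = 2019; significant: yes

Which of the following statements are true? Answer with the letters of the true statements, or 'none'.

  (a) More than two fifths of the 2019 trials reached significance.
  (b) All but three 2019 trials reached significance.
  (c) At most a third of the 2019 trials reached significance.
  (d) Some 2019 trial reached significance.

|A| = 18, |A ∩ B| = 6, |A ∖ B| = 12.
(a) |A ∩ B| / |A| > 2/5: fails.
(b) |A ∖ B| = 3: fails.
(c) |A ∩ B| / |A| ≤ 1/3: holds.
(d) A ∩ B ≠ ∅ (|A ∩ B| ≥ 1): holds.

(c), (d)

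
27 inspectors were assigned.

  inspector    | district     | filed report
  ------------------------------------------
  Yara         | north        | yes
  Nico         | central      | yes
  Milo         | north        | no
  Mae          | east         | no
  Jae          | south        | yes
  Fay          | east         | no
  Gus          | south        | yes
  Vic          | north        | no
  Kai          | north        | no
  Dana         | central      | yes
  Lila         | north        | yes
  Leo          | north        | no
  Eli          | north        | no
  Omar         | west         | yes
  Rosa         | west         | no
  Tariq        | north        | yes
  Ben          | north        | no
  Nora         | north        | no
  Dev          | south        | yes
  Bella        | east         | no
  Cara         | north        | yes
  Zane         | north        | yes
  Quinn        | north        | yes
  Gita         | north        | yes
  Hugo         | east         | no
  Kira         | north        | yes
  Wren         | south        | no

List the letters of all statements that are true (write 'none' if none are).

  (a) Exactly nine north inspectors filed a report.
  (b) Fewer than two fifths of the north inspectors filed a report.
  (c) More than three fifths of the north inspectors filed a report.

none

|A| = 15, |A ∩ B| = 8, |A ∖ B| = 7.
(a) |A ∩ B| = 9: fails.
(b) |A ∩ B| / |A| < 2/5: fails.
(c) |A ∩ B| / |A| > 3/5: fails.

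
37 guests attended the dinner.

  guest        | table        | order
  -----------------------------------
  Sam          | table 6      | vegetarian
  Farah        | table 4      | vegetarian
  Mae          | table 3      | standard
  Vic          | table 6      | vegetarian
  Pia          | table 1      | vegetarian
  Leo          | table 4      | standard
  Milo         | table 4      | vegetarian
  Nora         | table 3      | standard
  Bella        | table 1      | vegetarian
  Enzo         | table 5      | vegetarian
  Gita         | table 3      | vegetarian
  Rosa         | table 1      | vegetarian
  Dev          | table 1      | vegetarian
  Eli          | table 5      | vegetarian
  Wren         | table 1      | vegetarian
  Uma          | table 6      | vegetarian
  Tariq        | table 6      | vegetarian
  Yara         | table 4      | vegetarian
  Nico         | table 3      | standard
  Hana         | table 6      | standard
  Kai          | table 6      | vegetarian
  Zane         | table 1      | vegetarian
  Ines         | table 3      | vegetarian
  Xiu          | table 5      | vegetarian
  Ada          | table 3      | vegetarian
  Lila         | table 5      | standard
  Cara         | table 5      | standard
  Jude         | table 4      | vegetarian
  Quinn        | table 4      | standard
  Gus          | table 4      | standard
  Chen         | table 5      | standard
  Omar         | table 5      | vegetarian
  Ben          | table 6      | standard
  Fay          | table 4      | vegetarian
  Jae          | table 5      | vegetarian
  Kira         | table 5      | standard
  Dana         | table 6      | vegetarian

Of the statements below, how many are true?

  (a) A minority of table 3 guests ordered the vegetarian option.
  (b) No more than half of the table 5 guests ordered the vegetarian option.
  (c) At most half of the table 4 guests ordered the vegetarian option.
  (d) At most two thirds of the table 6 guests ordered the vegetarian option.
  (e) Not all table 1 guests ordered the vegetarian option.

(a) table 3: |A| = 6, |A ∩ B| = 3; needs |A ∩ B| < |A ∖ B| — false.
(b) table 5: |A| = 9, |A ∩ B| = 5; needs |A ∩ B| ≤ |A ∖ B| — false.
(c) table 4: |A| = 8, |A ∩ B| = 5; needs |A ∩ B| ≤ |A ∖ B| — false.
(d) table 6: |A| = 8, |A ∩ B| = 6; needs |A ∩ B| / |A| ≤ 2/3 — false.
(e) table 1: |A| = 6, |A ∩ B| = 6; needs A ⊄ B (|A ∖ B| ≥ 1) — false.

0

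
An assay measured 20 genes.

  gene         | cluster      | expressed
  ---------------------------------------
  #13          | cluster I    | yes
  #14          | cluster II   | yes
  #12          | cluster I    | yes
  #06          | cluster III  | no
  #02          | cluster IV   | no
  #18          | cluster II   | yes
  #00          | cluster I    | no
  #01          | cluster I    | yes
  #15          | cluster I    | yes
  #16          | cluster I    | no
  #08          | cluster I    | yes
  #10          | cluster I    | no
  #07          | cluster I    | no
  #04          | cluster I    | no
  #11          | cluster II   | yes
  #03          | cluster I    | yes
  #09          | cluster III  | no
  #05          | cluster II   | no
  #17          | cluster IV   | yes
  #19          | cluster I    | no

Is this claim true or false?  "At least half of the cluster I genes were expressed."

True

'At least half of the cluster I genes were expressed' holds iff |A ∩ B| ≥ |A ∖ B|.
A (the restrictor) = {#13, #12, #00, #01, #15, #16, #08, #10, #07, #04, #03, #19}, |A| = 12.
A ∩ B = {#13, #12, #01, #15, #08, #03}, so |A ∩ B| = 6.
A ∖ B = {#00, #16, #10, #07, #04, #19}, so |A ∖ B| = 6.
6 = 6, so the statement is true.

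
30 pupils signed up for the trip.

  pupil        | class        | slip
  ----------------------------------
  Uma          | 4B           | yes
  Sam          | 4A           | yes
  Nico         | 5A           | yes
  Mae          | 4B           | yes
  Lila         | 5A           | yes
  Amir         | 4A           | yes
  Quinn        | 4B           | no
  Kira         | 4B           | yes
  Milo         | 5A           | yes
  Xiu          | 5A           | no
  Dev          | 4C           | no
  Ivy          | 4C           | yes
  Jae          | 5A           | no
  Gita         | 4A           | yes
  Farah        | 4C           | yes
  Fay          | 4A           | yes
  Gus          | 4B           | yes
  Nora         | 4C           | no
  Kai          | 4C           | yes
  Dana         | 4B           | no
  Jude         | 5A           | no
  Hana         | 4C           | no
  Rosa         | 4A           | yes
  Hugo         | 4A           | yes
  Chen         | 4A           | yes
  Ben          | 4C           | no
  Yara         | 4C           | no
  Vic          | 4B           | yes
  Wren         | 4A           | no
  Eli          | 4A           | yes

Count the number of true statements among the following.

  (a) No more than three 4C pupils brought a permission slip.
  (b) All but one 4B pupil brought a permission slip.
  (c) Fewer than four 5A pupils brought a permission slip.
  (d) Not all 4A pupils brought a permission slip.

(a) 4C: |A| = 8, |A ∩ B| = 3; needs |A ∩ B| ≤ 3 — true.
(b) 4B: |A| = 7, |A ∩ B| = 5; needs |A ∖ B| = 1 — false.
(c) 5A: |A| = 6, |A ∩ B| = 3; needs |A ∩ B| < 4 — true.
(d) 4A: |A| = 9, |A ∩ B| = 8; needs A ⊄ B (|A ∖ B| ≥ 1) — true.

3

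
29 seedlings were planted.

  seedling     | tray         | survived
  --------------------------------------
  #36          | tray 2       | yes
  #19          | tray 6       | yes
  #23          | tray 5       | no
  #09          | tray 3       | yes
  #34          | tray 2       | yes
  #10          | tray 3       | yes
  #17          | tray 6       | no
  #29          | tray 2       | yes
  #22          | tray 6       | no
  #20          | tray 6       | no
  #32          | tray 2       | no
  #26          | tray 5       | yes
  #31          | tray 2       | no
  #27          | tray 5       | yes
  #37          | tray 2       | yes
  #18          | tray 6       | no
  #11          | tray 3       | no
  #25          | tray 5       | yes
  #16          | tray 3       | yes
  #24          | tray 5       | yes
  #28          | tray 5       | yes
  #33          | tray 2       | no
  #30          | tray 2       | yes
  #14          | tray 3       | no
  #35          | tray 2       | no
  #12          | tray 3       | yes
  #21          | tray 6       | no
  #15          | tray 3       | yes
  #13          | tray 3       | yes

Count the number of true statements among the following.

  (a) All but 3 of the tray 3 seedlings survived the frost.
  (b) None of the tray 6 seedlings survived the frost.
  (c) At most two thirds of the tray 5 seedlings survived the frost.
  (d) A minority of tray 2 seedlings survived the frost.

(a) tray 3: |A| = 8, |A ∩ B| = 6; needs |A ∖ B| = 3 — false.
(b) tray 6: |A| = 6, |A ∩ B| = 1; needs A ∩ B = ∅ (|A ∩ B| = 0) — false.
(c) tray 5: |A| = 6, |A ∩ B| = 5; needs |A ∩ B| / |A| ≤ 2/3 — false.
(d) tray 2: |A| = 9, |A ∩ B| = 5; needs |A ∩ B| < |A ∖ B| — false.

0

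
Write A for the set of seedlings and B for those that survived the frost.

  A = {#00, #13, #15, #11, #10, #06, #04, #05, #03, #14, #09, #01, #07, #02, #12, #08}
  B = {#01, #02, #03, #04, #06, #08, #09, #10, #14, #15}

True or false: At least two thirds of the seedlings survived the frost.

The determiner here denotes the relation: |A ∩ B| / |A| ≥ 2/3.
|A| = 16, |A ∩ B| = 10, |A ∖ B| = 6.
|A ∩ B|/|A| = 10/16, so the statement is false.

False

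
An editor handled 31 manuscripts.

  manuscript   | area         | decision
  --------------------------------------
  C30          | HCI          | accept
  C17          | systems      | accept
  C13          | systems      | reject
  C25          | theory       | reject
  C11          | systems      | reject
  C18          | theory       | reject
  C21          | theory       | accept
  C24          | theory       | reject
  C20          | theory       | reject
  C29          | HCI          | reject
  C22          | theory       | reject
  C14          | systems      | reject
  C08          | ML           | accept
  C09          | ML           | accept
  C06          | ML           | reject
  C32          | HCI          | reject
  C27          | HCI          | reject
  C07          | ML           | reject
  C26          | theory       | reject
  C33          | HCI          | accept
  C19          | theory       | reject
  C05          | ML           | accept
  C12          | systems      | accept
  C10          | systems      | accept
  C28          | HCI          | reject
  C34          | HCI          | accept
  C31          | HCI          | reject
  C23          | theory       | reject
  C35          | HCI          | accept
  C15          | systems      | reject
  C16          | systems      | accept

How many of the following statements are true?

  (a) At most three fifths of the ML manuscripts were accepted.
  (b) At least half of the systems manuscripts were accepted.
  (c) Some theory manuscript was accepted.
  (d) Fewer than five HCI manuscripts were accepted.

4

(a) ML: |A| = 5, |A ∩ B| = 3; needs |A ∩ B| / |A| ≤ 3/5 — true.
(b) systems: |A| = 8, |A ∩ B| = 4; needs |A ∩ B| ≥ |A ∖ B| — true.
(c) theory: |A| = 9, |A ∩ B| = 1; needs A ∩ B ≠ ∅ (|A ∩ B| ≥ 1) — true.
(d) HCI: |A| = 9, |A ∩ B| = 4; needs |A ∩ B| < 5 — true.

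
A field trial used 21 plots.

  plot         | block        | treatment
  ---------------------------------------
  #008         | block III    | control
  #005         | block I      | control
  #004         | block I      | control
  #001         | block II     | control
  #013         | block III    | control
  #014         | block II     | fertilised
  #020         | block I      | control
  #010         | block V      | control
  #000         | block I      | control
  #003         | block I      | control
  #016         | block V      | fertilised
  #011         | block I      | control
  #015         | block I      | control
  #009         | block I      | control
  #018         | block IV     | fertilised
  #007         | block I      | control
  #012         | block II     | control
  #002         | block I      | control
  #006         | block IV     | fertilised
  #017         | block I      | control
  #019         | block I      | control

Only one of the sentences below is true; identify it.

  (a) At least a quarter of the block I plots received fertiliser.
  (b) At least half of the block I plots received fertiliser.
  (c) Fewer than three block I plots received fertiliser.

(c)

|A| = 12, |A ∩ B| = 0, |A ∖ B| = 12.
(a) requires |A ∩ B| / |A| ≥ 1/4: false.
(b) requires |A ∩ B| ≥ |A ∖ B|: false.
(c) requires |A ∩ B| < 3: true.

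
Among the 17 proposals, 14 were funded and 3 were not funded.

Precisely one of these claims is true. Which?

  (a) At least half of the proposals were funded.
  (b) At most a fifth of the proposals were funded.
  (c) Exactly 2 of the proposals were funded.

|A| = 17, |A ∩ B| = 14, |A ∖ B| = 3.
(a) requires |A ∩ B| ≥ |A ∖ B|: true.
(b) requires |A ∩ B| / |A| ≤ 1/5: false.
(c) requires |A ∩ B| = 2: false.

(a)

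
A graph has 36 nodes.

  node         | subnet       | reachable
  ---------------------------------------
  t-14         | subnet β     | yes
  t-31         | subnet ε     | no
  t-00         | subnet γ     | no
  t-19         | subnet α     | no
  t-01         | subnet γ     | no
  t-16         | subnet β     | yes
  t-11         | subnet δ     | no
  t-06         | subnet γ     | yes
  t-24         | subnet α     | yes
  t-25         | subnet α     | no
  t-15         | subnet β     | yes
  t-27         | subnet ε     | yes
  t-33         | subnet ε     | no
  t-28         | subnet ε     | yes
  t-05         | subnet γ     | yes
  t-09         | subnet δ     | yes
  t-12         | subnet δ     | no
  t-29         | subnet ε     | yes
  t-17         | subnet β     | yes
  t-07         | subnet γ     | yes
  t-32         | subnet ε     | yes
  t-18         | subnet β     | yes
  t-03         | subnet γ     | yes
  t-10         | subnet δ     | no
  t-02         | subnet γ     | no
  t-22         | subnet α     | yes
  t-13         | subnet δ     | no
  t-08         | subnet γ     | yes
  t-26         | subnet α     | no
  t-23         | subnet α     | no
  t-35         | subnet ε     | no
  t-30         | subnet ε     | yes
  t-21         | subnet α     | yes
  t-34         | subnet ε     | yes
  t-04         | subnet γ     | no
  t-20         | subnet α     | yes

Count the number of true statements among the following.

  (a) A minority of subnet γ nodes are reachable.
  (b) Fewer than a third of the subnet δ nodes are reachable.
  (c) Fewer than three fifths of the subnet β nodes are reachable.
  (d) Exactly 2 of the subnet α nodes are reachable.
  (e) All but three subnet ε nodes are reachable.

(a) subnet γ: |A| = 9, |A ∩ B| = 5; needs |A ∩ B| < |A ∖ B| — false.
(b) subnet δ: |A| = 5, |A ∩ B| = 1; needs |A ∩ B| / |A| < 1/3 — true.
(c) subnet β: |A| = 5, |A ∩ B| = 5; needs |A ∩ B| / |A| < 3/5 — false.
(d) subnet α: |A| = 8, |A ∩ B| = 4; needs |A ∩ B| = 2 — false.
(e) subnet ε: |A| = 9, |A ∩ B| = 6; needs |A ∖ B| = 3 — true.

2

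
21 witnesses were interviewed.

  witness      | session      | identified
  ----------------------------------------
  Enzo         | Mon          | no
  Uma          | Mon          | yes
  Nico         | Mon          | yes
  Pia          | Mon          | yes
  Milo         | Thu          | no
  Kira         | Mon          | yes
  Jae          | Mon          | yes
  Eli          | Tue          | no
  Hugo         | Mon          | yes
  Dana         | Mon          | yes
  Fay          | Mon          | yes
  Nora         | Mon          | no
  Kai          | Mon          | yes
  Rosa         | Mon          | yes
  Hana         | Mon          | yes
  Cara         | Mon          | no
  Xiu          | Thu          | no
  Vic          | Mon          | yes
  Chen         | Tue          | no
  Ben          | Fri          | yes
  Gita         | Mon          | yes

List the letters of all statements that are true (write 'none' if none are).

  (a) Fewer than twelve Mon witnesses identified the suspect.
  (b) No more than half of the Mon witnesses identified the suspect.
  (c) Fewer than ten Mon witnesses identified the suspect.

none

|A| = 16, |A ∩ B| = 13, |A ∖ B| = 3.
(a) |A ∩ B| < 12: fails.
(b) |A ∩ B| ≤ |A ∖ B|: fails.
(c) |A ∩ B| < 10: fails.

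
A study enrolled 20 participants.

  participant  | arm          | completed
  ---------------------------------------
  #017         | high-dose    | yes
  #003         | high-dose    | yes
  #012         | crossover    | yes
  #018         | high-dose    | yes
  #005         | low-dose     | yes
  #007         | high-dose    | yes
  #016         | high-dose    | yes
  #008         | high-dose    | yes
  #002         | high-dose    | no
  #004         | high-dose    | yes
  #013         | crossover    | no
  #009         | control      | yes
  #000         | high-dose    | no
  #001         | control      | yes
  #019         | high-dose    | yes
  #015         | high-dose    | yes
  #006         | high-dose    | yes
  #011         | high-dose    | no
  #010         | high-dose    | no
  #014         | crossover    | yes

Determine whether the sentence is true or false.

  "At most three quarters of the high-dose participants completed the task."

True

The determiner here denotes the relation: |A ∩ B| / |A| ≤ 3/4.
A (the restrictor) = {#017, #003, #018, #007, #016, #008, #002, #004, #000, #019, #015, #006, #011, #010}, |A| = 14.
A ∩ B = {#017, #003, #018, #007, #016, #008, #004, #019, #015, #006}, so |A ∩ B| = 10.
A ∖ B = {#002, #000, #011, #010}, so |A ∖ B| = 4.
|A ∩ B|/|A| = 10/14, so the statement is true.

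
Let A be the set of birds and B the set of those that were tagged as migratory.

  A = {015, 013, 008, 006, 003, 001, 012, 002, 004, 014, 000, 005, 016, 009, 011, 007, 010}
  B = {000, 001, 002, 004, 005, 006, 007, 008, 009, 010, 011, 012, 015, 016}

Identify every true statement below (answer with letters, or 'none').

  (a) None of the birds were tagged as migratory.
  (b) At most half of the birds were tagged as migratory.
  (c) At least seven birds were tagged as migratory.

(c)

|A| = 17, |A ∩ B| = 14, |A ∖ B| = 3.
(a) A ∩ B = ∅ (|A ∩ B| = 0): fails.
(b) |A ∩ B| ≤ |A ∖ B|: fails.
(c) |A ∩ B| ≥ 7: holds.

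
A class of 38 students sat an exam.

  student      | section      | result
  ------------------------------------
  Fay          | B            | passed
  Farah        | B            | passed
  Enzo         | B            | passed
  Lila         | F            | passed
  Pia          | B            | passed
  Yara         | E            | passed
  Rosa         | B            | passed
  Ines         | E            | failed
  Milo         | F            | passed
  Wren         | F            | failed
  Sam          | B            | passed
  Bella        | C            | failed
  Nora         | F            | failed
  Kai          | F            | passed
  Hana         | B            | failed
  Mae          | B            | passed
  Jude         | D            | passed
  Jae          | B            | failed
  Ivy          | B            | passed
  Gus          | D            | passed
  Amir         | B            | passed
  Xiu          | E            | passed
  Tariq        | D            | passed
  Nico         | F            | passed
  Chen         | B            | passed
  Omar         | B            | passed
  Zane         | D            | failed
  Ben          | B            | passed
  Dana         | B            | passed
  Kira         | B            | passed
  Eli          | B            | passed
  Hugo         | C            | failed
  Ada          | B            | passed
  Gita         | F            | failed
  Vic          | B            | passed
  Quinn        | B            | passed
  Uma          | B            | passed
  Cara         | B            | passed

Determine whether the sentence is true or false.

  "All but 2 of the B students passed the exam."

The determiner here denotes the relation: |A ∖ B| = 2.
|A| = 22, |A ∩ B| = 20, |A ∖ B| = 2.
|A ∖ B| = 2, so the statement is true.

True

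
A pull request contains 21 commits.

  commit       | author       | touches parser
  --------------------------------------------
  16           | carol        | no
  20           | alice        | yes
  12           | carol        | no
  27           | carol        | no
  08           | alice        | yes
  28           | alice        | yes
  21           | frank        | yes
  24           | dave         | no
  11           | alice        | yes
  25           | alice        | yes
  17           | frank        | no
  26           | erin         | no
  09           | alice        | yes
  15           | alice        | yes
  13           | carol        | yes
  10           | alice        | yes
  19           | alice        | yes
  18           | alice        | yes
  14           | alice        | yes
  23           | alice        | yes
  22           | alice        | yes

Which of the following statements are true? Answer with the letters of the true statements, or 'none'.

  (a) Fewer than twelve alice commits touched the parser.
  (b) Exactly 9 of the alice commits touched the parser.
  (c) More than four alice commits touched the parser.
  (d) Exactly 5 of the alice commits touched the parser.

|A| = 13, |A ∩ B| = 13, |A ∖ B| = 0.
(a) |A ∩ B| < 12: fails.
(b) |A ∩ B| = 9: fails.
(c) |A ∩ B| > 4: holds.
(d) |A ∩ B| = 5: fails.

(c)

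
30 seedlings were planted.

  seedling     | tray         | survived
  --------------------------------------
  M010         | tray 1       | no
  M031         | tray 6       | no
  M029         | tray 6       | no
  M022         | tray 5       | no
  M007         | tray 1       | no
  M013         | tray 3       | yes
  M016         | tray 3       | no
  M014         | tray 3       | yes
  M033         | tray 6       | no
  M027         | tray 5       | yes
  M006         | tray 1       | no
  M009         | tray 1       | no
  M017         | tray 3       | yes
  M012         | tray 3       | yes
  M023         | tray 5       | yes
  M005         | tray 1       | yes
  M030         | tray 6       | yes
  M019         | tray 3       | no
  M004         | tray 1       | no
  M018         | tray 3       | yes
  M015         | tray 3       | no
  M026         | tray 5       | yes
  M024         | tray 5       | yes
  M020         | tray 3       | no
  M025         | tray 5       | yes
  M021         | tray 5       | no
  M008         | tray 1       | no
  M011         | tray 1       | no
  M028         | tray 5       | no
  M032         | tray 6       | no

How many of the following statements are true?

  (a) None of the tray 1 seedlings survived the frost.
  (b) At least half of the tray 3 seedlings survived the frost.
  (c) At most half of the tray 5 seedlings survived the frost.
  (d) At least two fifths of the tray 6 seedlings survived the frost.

(a) tray 1: |A| = 8, |A ∩ B| = 1; needs A ∩ B = ∅ (|A ∩ B| = 0) — false.
(b) tray 3: |A| = 9, |A ∩ B| = 5; needs |A ∩ B| ≥ |A ∖ B| — true.
(c) tray 5: |A| = 8, |A ∩ B| = 5; needs |A ∩ B| ≤ |A ∖ B| — false.
(d) tray 6: |A| = 5, |A ∩ B| = 1; needs |A ∩ B| / |A| ≥ 2/5 — false.

1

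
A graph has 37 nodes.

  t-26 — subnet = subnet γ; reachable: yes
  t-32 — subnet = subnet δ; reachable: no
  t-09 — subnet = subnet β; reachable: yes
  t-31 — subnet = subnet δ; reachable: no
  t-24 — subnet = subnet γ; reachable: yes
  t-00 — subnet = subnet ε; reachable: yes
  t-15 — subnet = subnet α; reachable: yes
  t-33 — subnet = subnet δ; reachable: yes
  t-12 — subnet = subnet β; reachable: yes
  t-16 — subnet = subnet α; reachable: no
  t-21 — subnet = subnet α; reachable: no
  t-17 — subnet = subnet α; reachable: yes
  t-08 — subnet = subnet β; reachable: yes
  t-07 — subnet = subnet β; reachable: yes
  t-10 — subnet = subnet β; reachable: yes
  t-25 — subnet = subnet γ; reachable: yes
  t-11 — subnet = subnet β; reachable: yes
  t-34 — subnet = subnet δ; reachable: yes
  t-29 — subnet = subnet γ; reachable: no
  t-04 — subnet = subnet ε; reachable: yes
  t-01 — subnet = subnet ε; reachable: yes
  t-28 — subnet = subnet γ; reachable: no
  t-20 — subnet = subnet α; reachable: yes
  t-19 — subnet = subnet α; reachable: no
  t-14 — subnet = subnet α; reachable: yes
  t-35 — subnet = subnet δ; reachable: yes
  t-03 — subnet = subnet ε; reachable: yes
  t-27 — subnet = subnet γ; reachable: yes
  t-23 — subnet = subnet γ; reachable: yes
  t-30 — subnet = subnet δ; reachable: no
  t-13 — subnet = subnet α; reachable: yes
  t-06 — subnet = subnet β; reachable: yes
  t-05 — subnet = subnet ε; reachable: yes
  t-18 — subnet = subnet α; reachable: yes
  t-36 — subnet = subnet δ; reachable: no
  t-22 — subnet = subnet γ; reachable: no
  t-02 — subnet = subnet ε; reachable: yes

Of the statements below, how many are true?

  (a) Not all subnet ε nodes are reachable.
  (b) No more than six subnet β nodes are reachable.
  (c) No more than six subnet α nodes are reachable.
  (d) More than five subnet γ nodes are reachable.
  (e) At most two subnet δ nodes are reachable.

(a) subnet ε: |A| = 6, |A ∩ B| = 6; needs A ⊄ B (|A ∖ B| ≥ 1) — false.
(b) subnet β: |A| = 7, |A ∩ B| = 7; needs |A ∩ B| ≤ 6 — false.
(c) subnet α: |A| = 9, |A ∩ B| = 6; needs |A ∩ B| ≤ 6 — true.
(d) subnet γ: |A| = 8, |A ∩ B| = 5; needs |A ∩ B| > 5 — false.
(e) subnet δ: |A| = 7, |A ∩ B| = 3; needs |A ∩ B| ≤ 2 — false.

1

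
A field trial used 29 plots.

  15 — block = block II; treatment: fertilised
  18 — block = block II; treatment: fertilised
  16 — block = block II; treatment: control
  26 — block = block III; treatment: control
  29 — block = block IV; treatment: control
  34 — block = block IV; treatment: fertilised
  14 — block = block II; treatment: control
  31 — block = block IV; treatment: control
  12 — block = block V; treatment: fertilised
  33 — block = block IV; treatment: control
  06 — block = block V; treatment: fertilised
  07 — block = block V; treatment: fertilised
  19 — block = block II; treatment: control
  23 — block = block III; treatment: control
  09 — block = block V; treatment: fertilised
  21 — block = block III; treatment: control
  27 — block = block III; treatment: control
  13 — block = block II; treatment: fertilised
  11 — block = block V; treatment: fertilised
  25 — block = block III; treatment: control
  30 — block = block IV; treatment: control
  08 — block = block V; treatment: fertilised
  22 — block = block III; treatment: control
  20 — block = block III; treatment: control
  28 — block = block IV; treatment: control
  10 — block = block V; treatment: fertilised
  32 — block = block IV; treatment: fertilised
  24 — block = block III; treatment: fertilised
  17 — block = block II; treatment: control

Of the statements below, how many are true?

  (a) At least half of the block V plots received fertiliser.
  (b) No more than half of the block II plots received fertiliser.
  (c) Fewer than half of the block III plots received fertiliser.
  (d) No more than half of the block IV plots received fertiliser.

(a) block V: |A| = 7, |A ∩ B| = 7; needs |A ∩ B| ≥ |A ∖ B| — true.
(b) block II: |A| = 7, |A ∩ B| = 3; needs |A ∩ B| ≤ |A ∖ B| — true.
(c) block III: |A| = 8, |A ∩ B| = 1; needs |A ∩ B| < |A ∖ B| — true.
(d) block IV: |A| = 7, |A ∩ B| = 2; needs |A ∩ B| ≤ |A ∖ B| — true.

4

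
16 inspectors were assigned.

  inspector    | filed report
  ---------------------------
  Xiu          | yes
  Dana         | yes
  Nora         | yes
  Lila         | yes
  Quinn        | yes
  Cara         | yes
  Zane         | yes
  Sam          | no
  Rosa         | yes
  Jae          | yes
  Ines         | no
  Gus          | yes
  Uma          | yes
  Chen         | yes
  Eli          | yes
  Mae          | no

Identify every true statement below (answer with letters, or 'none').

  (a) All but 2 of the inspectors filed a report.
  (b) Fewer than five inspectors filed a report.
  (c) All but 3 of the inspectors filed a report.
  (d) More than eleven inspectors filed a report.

(c), (d)

|A| = 16, |A ∩ B| = 13, |A ∖ B| = 3.
(a) |A ∖ B| = 2: fails.
(b) |A ∩ B| < 5: fails.
(c) |A ∖ B| = 3: holds.
(d) |A ∩ B| > 11: holds.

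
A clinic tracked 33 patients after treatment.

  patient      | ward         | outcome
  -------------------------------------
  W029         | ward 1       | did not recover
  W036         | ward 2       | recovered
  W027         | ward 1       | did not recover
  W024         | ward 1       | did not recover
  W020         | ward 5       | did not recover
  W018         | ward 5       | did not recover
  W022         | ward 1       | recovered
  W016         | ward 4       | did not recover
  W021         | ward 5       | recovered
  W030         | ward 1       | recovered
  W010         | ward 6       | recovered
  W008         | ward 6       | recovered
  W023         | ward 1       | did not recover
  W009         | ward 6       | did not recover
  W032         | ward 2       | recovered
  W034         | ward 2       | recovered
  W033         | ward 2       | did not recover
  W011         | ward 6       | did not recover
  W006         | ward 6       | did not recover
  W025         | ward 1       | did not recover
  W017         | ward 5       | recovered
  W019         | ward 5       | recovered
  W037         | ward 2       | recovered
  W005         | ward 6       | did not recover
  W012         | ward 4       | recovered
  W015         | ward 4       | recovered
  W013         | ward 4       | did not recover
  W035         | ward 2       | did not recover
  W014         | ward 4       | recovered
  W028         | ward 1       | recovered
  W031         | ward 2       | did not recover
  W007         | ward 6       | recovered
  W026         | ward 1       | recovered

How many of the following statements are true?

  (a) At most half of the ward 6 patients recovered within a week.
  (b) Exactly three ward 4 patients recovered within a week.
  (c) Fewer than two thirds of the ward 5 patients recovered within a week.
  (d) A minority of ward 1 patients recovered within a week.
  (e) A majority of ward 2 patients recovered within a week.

5

(a) ward 6: |A| = 7, |A ∩ B| = 3; needs |A ∩ B| ≤ |A ∖ B| — true.
(b) ward 4: |A| = 5, |A ∩ B| = 3; needs |A ∩ B| = 3 — true.
(c) ward 5: |A| = 5, |A ∩ B| = 3; needs |A ∩ B| / |A| < 2/3 — true.
(d) ward 1: |A| = 9, |A ∩ B| = 4; needs |A ∩ B| < |A ∖ B| — true.
(e) ward 2: |A| = 7, |A ∩ B| = 4; needs |A ∩ B| > |A ∖ B| — true.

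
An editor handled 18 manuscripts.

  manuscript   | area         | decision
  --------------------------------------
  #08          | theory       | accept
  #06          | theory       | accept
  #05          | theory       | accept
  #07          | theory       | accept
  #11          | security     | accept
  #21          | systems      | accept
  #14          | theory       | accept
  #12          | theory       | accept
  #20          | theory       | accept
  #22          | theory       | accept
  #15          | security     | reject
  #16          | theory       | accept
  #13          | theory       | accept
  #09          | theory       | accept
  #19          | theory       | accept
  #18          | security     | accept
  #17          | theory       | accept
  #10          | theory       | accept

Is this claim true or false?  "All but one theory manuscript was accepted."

Truth condition: |A ∖ B| = 1.
A (the restrictor) = {#08, #06, #05, #07, #14, #12, #20, #22, #16, #13, #09, #19, #17, #10}, |A| = 14.
A ∖ B = {}, so |A ∖ B| = 0.
|A ∖ B| = 0, so the statement is false.

False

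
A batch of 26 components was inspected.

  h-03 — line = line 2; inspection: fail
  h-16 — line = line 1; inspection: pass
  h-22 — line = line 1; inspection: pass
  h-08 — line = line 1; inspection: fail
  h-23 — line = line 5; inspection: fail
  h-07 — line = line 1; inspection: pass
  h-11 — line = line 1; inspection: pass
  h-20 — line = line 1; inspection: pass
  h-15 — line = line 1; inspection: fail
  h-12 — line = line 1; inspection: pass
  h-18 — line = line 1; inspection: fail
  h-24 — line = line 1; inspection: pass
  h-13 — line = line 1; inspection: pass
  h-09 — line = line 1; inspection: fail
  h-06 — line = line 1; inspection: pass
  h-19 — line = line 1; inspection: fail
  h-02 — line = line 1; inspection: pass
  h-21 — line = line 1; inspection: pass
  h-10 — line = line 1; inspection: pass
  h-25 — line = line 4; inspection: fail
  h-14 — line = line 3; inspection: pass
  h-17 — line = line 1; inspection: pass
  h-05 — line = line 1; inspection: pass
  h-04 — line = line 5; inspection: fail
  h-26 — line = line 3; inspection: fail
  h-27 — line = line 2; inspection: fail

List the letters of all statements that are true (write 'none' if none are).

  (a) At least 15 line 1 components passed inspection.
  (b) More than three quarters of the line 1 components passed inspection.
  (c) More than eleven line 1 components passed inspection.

|A| = 19, |A ∩ B| = 14, |A ∖ B| = 5.
(a) |A ∩ B| ≥ 15: fails.
(b) |A ∩ B| / |A| > 3/4: fails.
(c) |A ∩ B| > 11: holds.

(c)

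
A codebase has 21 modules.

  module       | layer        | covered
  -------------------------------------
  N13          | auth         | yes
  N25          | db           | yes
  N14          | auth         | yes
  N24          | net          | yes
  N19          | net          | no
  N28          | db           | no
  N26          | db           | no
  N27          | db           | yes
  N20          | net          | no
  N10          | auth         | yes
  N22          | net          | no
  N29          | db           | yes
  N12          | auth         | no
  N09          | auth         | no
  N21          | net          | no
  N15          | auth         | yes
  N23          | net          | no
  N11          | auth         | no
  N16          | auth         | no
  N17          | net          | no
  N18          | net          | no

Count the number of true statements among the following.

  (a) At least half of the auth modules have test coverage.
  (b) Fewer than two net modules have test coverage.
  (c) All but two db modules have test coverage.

3

(a) auth: |A| = 8, |A ∩ B| = 4; needs |A ∩ B| ≥ |A ∖ B| — true.
(b) net: |A| = 8, |A ∩ B| = 1; needs |A ∩ B| < 2 — true.
(c) db: |A| = 5, |A ∩ B| = 3; needs |A ∖ B| = 2 — true.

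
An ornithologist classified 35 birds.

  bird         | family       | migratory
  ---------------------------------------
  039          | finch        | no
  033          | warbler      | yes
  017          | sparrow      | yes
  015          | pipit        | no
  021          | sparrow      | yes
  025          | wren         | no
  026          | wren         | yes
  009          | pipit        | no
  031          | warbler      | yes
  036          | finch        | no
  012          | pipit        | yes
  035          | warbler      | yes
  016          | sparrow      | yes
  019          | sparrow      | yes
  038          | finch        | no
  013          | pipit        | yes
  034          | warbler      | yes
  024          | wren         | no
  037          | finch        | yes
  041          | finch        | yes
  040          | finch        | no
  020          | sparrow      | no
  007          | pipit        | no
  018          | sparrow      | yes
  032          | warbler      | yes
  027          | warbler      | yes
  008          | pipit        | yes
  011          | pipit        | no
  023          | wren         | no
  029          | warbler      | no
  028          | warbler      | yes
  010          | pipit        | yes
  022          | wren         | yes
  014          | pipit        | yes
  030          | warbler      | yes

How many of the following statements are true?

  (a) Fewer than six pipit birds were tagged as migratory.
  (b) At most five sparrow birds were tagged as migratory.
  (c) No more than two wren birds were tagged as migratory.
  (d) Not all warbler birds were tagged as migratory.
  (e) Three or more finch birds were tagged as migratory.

4

(a) pipit: |A| = 9, |A ∩ B| = 5; needs |A ∩ B| < 6 — true.
(b) sparrow: |A| = 6, |A ∩ B| = 5; needs |A ∩ B| ≤ 5 — true.
(c) wren: |A| = 5, |A ∩ B| = 2; needs |A ∩ B| ≤ 2 — true.
(d) warbler: |A| = 9, |A ∩ B| = 8; needs A ⊄ B (|A ∖ B| ≥ 1) — true.
(e) finch: |A| = 6, |A ∩ B| = 2; needs |A ∩ B| ≥ 3 — false.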